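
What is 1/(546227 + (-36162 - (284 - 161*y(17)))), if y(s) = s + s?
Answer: 1/515255 ≈ 1.9408e-6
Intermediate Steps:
y(s) = 2*s
1/(546227 + (-36162 - (284 - 161*y(17)))) = 1/(546227 + (-36162 - (284 - 322*17))) = 1/(546227 + (-36162 - (284 - 161*34))) = 1/(546227 + (-36162 - (284 - 5474))) = 1/(546227 + (-36162 - 1*(-5190))) = 1/(546227 + (-36162 + 5190)) = 1/(546227 - 30972) = 1/515255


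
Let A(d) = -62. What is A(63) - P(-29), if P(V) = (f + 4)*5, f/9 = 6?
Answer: -352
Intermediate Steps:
f = 54 (f = 9*6 = 54)
P(V) = 290 (P(V) = (54 + 4)*5 = 58*5 = 290)
A(63) - P(-29) = -62 - 1*290 = -62 - 290 = -352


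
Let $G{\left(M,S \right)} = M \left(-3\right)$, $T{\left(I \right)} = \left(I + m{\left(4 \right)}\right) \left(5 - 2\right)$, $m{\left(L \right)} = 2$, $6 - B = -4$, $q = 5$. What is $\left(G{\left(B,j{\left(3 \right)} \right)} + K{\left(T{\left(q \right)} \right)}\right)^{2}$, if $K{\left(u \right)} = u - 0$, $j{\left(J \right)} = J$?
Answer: $81$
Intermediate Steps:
$B = 10$ ($B = 6 - -4 = 6 + 4 = 10$)
$T{\left(I \right)} = 6 + 3 I$ ($T{\left(I \right)} = \left(I + 2\right) \left(5 - 2\right) = \left(2 + I\right) 3 = 6 + 3 I$)
$K{\left(u \right)} = u$ ($K{\left(u \right)} = u + 0 = u$)
$G{\left(M,S \right)} = - 3 M$
$\left(G{\left(B,j{\left(3 \right)} \right)} + K{\left(T{\left(q \right)} \right)}\right)^{2} = \left(\left(-3\right) 10 + \left(6 + 3 \cdot 5\right)\right)^{2} = \left(-30 + \left(6 + 15\right)\right)^{2} = \left(-30 + 21\right)^{2} = \left(-9\right)^{2} = 81$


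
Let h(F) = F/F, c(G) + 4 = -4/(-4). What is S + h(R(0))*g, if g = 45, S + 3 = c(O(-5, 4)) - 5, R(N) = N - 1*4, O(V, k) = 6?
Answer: 34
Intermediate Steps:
c(G) = -3 (c(G) = -4 - 4/(-4) = -4 - 4*(-1/4) = -4 + 1 = -3)
R(N) = -4 + N (R(N) = N - 4 = -4 + N)
S = -11 (S = -3 + (-3 - 5) = -3 - 8 = -11)
h(F) = 1
S + h(R(0))*g = -11 + 1*45 = -11 + 45 = 34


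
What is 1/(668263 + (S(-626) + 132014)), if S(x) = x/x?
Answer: 1/800278 ≈ 1.2496e-6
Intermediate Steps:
S(x) = 1
1/(668263 + (S(-626) + 132014)) = 1/(668263 + (1 + 132014)) = 1/(668263 + 132015) = 1/800278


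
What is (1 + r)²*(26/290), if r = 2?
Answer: 117/145 ≈ 0.80690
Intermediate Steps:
(1 + r)²*(26/290) = (1 + 2)²*(26/290) = 3²*(26*(1/290)) = 9*(13/145) = 117/145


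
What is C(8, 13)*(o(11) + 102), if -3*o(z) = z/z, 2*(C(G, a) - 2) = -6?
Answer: -305/3 ≈ -101.67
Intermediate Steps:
C(G, a) = -1 (C(G, a) = 2 + (½)*(-6) = 2 - 3 = -1)
o(z) = -⅓ (o(z) = -z/(3*z) = -⅓*1 = -⅓)
C(8, 13)*(o(11) + 102) = -(-⅓ + 102) = -1*305/3 = -305/3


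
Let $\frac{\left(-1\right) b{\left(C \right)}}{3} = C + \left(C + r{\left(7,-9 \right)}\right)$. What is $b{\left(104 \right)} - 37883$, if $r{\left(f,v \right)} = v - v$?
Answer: $-38507$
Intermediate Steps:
$r{\left(f,v \right)} = 0$
$b{\left(C \right)} = - 6 C$ ($b{\left(C \right)} = - 3 \left(C + \left(C + 0\right)\right) = - 3 \left(C + C\right) = - 3 \cdot 2 C = - 6 C$)
$b{\left(104 \right)} - 37883 = \left(-6\right) 104 - 37883 = -624 - 37883 = -38507$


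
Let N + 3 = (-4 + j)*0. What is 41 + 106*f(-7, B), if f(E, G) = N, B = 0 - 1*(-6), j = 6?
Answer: -277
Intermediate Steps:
B = 6 (B = 0 + 6 = 6)
N = -3 (N = -3 + (-4 + 6)*0 = -3 + 2*0 = -3 + 0 = -3)
f(E, G) = -3
41 + 106*f(-7, B) = 41 + 106*(-3) = 41 - 318 = -277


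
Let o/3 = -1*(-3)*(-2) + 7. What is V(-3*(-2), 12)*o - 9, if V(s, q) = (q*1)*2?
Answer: 63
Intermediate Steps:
V(s, q) = 2*q (V(s, q) = q*2 = 2*q)
o = 3 (o = 3*(-1*(-3)*(-2) + 7) = 3*(3*(-2) + 7) = 3*(-6 + 7) = 3*1 = 3)
V(-3*(-2), 12)*o - 9 = (2*12)*3 - 9 = 24*3 - 9 = 72 - 9 = 63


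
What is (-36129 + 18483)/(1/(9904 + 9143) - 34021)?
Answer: 168051681/323998993 ≈ 0.51868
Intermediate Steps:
(-36129 + 18483)/(1/(9904 + 9143) - 34021) = -17646/(1/19047 - 34021) = -17646/(-647997986/19047) = -17646*(-19047/647997986) = 168051681/323998993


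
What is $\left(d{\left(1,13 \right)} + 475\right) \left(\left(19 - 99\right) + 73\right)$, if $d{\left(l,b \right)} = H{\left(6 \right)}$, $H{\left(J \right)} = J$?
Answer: $-3367$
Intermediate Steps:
$d{\left(l,b \right)} = 6$
$\left(d{\left(1,13 \right)} + 475\right) \left(\left(19 - 99\right) + 73\right) = \left(6 + 475\right) \left(\left(19 - 99\right) + 73\right) = 481 \left(-80 + 73\right) = 481 \left(-7\right) = -3367$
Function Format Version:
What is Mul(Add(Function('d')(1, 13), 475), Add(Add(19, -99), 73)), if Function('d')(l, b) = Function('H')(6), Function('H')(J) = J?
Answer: -3367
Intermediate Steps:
Function('d')(l, b) = 6
Mul(Add(Function('d')(1, 13), 475), Add(Add(19, -99), 73)) = Mul(Add(6, 475), Add(Add(19, -99), 73)) = Mul(481, Add(-80, 73)) = Mul(481, -7) = -3367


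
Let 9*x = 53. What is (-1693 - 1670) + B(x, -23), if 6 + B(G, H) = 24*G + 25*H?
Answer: -11408/3 ≈ -3802.7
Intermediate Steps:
x = 53/9 (x = (⅑)*53 = 53/9 ≈ 5.8889)
B(G, H) = -6 + 24*G + 25*H (B(G, H) = -6 + (24*G + 25*H) = -6 + 24*G + 25*H)
(-1693 - 1670) + B(x, -23) = (-1693 - 1670) + (-6 + 24*(53/9) + 25*(-23)) = -3363 + (-6 + 424/3 - 575) = -3363 - 1319/3 = -11408/3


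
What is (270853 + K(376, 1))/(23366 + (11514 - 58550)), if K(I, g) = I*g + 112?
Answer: -30149/2630 ≈ -11.464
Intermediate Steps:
K(I, g) = 112 + I*g
(270853 + K(376, 1))/(23366 + (11514 - 58550)) = (270853 + (112 + 376*1))/(23366 + (11514 - 58550)) = (270853 + (112 + 376))/(23366 - 47036) = (270853 + 488)/(-23670) = 271341*(-1/23670) = -30149/2630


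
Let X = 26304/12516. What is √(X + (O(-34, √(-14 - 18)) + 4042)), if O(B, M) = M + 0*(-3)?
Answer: √(4399371914 + 4351396*I*√2)/1043 ≈ 63.593 + 0.044477*I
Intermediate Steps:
X = 2192/1043 (X = 26304*(1/12516) = 2192/1043 ≈ 2.1016)
O(B, M) = M (O(B, M) = M + 0 = M)
√(X + (O(-34, √(-14 - 18)) + 4042)) = √(2192/1043 + (√(-14 - 18) + 4042)) = √(2192/1043 + (√(-32) + 4042)) = √(2192/1043 + (4*I*√2 + 4042)) = √(2192/1043 + (4042 + 4*I*√2)) = √(4217998/1043 + 4*I*√2)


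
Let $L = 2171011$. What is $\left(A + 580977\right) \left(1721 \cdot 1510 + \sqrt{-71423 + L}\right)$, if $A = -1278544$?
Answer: $-1812774338570 - 1395134 \sqrt{524897} \approx -1.8138 \cdot 10^{12}$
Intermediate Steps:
$\left(A + 580977\right) \left(1721 \cdot 1510 + \sqrt{-71423 + L}\right) = \left(-1278544 + 580977\right) \left(1721 \cdot 1510 + \sqrt{-71423 + 2171011}\right) = - 697567 \left(2598710 + \sqrt{2099588}\right) = - 697567 \left(2598710 + 2 \sqrt{524897}\right) = -1812774338570 - 1395134 \sqrt{524897}$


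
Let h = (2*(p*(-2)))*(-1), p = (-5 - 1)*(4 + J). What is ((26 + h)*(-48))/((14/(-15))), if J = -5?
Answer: 18000/7 ≈ 2571.4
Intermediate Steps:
p = 6 (p = (-5 - 1)*(4 - 5) = -6*(-1) = 6)
h = 24 (h = (2*(6*(-2)))*(-1) = (2*(-12))*(-1) = -24*(-1) = 24)
((26 + h)*(-48))/((14/(-15))) = ((26 + 24)*(-48))/((14/(-15))) = (50*(-48))/((14*(-1/15))) = -2400/(-14/15) = -2400*(-15/14) = 18000/7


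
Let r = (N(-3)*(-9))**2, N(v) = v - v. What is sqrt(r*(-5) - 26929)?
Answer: I*sqrt(26929) ≈ 164.1*I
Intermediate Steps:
N(v) = 0
r = 0 (r = (0*(-9))**2 = 0**2 = 0)
sqrt(r*(-5) - 26929) = sqrt(0*(-5) - 26929) = sqrt(0 - 26929) = sqrt(-26929) = I*sqrt(26929)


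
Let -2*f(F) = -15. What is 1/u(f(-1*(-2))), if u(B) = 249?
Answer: 1/249 ≈ 0.0040161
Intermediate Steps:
f(F) = 15/2 (f(F) = -1/2*(-15) = 15/2)
1/u(f(-1*(-2))) = 1/249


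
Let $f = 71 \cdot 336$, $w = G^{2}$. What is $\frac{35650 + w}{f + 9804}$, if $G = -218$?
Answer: $\frac{41587}{16830} \approx 2.471$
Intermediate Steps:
$w = 47524$ ($w = \left(-218\right)^{2} = 47524$)
$f = 23856$
$\frac{35650 + w}{f + 9804} = \frac{35650 + 47524}{23856 + 9804} = \frac{83174}{33660} = 83174 \cdot \frac{1}{33660} = \frac{41587}{16830}$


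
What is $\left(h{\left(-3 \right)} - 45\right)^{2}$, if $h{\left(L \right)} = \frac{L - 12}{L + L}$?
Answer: $\frac{7225}{4} \approx 1806.3$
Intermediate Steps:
$h{\left(L \right)} = \frac{-12 + L}{2 L}$
$\left(h{\left(-3 \right)} - 45\right)^{2} = \left(\frac{-12 - 3}{2 \left(-3\right)} - 45\right)^{2} = \left(\frac{1}{2} \left(- \frac{1}{3}\right) \left(-15\right) - 45\right)^{2} = \left(\frac{5}{2} - 45\right)^{2} = \left(- \frac{85}{2}\right)^{2} = \frac{7225}{4}$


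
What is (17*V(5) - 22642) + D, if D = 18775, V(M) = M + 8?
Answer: -3646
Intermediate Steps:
V(M) = 8 + M
(17*V(5) - 22642) + D = (17*(8 + 5) - 22642) + 18775 = (17*13 - 22642) + 18775 = (221 - 22642) + 18775 = -22421 + 18775 = -3646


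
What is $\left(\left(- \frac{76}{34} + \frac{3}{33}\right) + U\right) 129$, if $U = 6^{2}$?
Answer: $\frac{816699}{187} \approx 4367.4$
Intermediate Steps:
$U = 36$
$\left(\left(- \frac{76}{34} + \frac{3}{33}\right) + U\right) 129 = \left(\left(- \frac{76}{34} + \frac{3}{33}\right) + 36\right) 129 = \left(\left(\left(-76\right) \frac{1}{34} + 3 \cdot \frac{1}{33}\right) + 36\right) 129 = \left(\left(- \frac{38}{17} + \frac{1}{11}\right) + 36\right) 129 = \left(- \frac{401}{187} + 36\right) 129 = \frac{6331}{187} \cdot 129 = \frac{816699}{187}$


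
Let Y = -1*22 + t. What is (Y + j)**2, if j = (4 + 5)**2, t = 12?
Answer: 5041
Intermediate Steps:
j = 81 (j = 9**2 = 81)
Y = -10 (Y = -1*22 + 12 = -22 + 12 = -10)
(Y + j)**2 = (-10 + 81)**2 = 71**2 = 5041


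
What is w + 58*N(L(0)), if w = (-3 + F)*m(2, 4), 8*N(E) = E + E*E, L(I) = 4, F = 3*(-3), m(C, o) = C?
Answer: 121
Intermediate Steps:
F = -9
N(E) = E/8 + E**2/8 (N(E) = (E + E*E)/8 = (E + E**2)/8 = E/8 + E**2/8)
w = -24 (w = (-3 - 9)*2 = -12*2 = -24)
w + 58*N(L(0)) = -24 + 58*((1/8)*4*(1 + 4)) = -24 + 58*((1/8)*4*5) = -24 + 58*(5/2) = -24 + 145 = 121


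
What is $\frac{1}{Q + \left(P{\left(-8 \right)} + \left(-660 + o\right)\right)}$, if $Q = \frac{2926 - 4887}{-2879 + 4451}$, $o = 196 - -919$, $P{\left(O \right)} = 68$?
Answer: $\frac{1572}{820195} \approx 0.0019166$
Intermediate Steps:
$o = 1115$ ($o = 196 + 919 = 1115$)
$Q = - \frac{1961}{1572} \approx -1.2475$
$\frac{1}{Q + \left(P{\left(-8 \right)} + \left(-660 + o\right)\right)} = \frac{1}{- \frac{1961}{1572} + \left(68 + \left(-660 + 1115\right)\right)} = \frac{1}{- \frac{1961}{1572} + \left(68 + 455\right)} = \frac{1}{- \frac{1961}{1572} + 523} = \frac{1}{\frac{820195}{1572}} = \frac{1572}{820195}$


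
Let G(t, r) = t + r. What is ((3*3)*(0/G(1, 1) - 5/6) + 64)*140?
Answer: 7910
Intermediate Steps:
G(t, r) = r + t
((3*3)*(0/G(1, 1) - 5/6) + 64)*140 = ((3*3)*(0/(1 + 1) - 5/6) + 64)*140 = (9*(0/2 - 5*⅙) + 64)*140 = (9*(0*(½) - ⅚) + 64)*140 = (9*(0 - ⅚) + 64)*140 = (9*(-⅚) + 64)*140 = (-15/2 + 64)*140 = (113/2)*140 = 7910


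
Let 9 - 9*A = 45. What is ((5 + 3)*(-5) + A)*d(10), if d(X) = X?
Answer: -440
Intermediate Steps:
A = -4 (A = 1 - 1/9*45 = 1 - 5 = -4)
((5 + 3)*(-5) + A)*d(10) = ((5 + 3)*(-5) - 4)*10 = (8*(-5) - 4)*10 = (-40 - 4)*10 = -44*10 = -440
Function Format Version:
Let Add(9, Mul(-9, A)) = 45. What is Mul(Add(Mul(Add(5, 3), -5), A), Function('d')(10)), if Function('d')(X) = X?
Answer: -440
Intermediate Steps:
A = -4 (A = Add(1, Mul(Rational(-1, 9), 45)) = Add(1, -5) = -4)
Mul(Add(Mul(Add(5, 3), -5), A), Function('d')(10)) = Mul(Add(Mul(Add(5, 3), -5), -4), 10) = Mul(Add(Mul(8, -5), -4), 10) = Mul(Add(-40, -4), 10) = Mul(-44, 10) = -440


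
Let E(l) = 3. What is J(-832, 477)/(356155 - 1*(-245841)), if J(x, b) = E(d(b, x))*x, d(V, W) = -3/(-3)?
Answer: -624/150499 ≈ -0.0041462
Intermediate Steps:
d(V, W) = 1 (d(V, W) = -3*(-⅓) = 1)
J(x, b) = 3*x
J(-832, 477)/(356155 - 1*(-245841)) = (3*(-832))/(356155 - 1*(-245841)) = -2496/(356155 + 245841) = -2496/601996 = -2496*1/601996 = -624/150499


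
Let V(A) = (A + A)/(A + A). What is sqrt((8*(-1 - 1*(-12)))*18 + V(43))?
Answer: sqrt(1585) ≈ 39.812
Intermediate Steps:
V(A) = 1 (V(A) = (2*A)/((2*A)) = (2*A)*(1/(2*A)) = 1)
sqrt((8*(-1 - 1*(-12)))*18 + V(43)) = sqrt((8*(-1 - 1*(-12)))*18 + 1) = sqrt((8*(-1 + 12))*18 + 1) = sqrt((8*11)*18 + 1) = sqrt(88*18 + 1) = sqrt(1584 + 1) = sqrt(1585)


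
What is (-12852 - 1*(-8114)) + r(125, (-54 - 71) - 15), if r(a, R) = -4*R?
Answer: -4178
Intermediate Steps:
(-12852 - 1*(-8114)) + r(125, (-54 - 71) - 15) = (-12852 - 1*(-8114)) - 4*((-54 - 71) - 15) = (-12852 + 8114) - 4*(-125 - 15) = -4738 - 4*(-140) = -4738 + 560 = -4178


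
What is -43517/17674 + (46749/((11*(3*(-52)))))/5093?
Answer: -63524482137/25743913052 ≈ -2.4676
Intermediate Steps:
-43517/17674 + (46749/((11*(3*(-52)))))/5093 = -43517*1/17674 + (46749/((11*(-156))))*(1/5093) = -43517/17674 + (46749/(-1716))*(1/5093) = -43517/17674 + (46749*(-1/1716))*(1/5093) = -43517/17674 - 15583/572*1/5093 = -43517/17674 - 15583/2913196 = -63524482137/25743913052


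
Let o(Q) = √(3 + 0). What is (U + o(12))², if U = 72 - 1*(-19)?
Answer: (91 + √3)² ≈ 8599.2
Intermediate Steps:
U = 91 (U = 72 + 19 = 91)
o(Q) = √3
(U + o(12))² = (91 + √3)²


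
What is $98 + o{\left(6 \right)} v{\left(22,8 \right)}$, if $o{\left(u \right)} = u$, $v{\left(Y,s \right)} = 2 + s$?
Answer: $158$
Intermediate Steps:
$98 + o{\left(6 \right)} v{\left(22,8 \right)} = 98 + 6 \left(2 + 8\right) = 98 + 6 \cdot 10 = 98 + 60 = 158$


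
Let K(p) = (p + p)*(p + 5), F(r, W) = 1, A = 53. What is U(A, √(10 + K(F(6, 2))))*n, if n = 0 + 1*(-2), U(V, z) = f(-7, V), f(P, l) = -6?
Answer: 12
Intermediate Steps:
K(p) = 2*p*(5 + p) (K(p) = (2*p)*(5 + p) = 2*p*(5 + p))
U(V, z) = -6
n = -2 (n = 0 - 2 = -2)
U(A, √(10 + K(F(6, 2))))*n = -6*(-2) = 12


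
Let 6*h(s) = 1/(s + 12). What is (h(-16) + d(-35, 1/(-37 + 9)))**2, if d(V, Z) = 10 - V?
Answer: 1164241/576 ≈ 2021.3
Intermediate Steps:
h(s) = 1/(6*(12 + s)) (h(s) = 1/(6*(s + 12)) = 1/(6*(12 + s)))
(h(-16) + d(-35, 1/(-37 + 9)))**2 = (1/(6*(12 - 16)) + (10 - 1*(-35)))**2 = ((1/6)/(-4) + (10 + 35))**2 = ((1/6)*(-1/4) + 45)**2 = (-1/24 + 45)**2 = (1079/24)**2 = 1164241/576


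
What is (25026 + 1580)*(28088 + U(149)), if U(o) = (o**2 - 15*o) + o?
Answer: 1282489018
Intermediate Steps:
U(o) = o**2 - 14*o
(25026 + 1580)*(28088 + U(149)) = (25026 + 1580)*(28088 + 149*(-14 + 149)) = 26606*(28088 + 149*135) = 26606*(28088 + 20115) = 26606*48203 = 1282489018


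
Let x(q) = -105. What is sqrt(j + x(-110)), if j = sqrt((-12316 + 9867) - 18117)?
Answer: sqrt(-105 + I*sqrt(20566)) ≈ 6.0307 + 11.89*I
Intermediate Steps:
j = I*sqrt(20566) (j = sqrt(-2449 - 18117) = sqrt(-20566) = I*sqrt(20566) ≈ 143.41*I)
sqrt(j + x(-110)) = sqrt(I*sqrt(20566) - 105) = sqrt(-105 + I*sqrt(20566))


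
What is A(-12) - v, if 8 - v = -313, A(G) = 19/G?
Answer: -3871/12 ≈ -322.58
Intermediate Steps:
v = 321 (v = 8 - 1*(-313) = 8 + 313 = 321)
A(-12) - v = 19/(-12) - 1*321 = 19*(-1/12) - 321 = -19/12 - 321 = -3871/12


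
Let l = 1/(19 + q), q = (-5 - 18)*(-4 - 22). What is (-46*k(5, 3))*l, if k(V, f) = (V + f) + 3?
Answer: -506/617 ≈ -0.82010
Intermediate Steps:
q = 598 (q = -23*(-26) = 598)
k(V, f) = 3 + V + f
l = 1/617 (l = 1/(19 + 598) = 1/617 ≈ 0.0016207)
(-46*k(5, 3))*l = -46*(3 + 5 + 3)*(1/617) = -46*11*(1/617) = -506*1/617 = -506/617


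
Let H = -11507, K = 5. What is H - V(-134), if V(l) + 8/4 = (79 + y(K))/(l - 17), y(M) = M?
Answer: -1737171/151 ≈ -11504.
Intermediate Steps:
V(l) = -2 + 84/(-17 + l) (V(l) = -2 + (79 + 5)/(l - 17) = -2 + 84/(-17 + l))
H - V(-134) = -11507 - 2*(59 - 1*(-134))/(-17 - 134) = -11507 - 2*(59 + 134)/(-151) = -11507 - 2*(-1)*193/151 = -11507 - 1*(-386/151) = -11507 + 386/151 = -1737171/151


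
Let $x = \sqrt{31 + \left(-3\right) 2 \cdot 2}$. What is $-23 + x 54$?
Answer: $-23 + 54 \sqrt{19} \approx 212.38$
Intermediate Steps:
$x = \sqrt{19}$ ($x = \sqrt{31 - 12} = \sqrt{19} \approx 4.3589$)
$-23 + x 54 = -23 + \sqrt{19} \cdot 54 = -23 + 54 \sqrt{19}$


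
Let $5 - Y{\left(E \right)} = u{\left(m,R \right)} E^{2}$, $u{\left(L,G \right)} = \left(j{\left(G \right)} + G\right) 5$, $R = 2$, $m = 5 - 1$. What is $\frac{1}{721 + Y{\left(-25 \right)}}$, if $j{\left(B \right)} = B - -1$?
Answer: $- \frac{1}{14899} \approx -6.7119 \cdot 10^{-5}$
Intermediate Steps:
$j{\left(B \right)} = 1 + B$ ($j{\left(B \right)} = B + 1 = 1 + B$)
$m = 4$ ($m = 5 - 1 = 4$)
$u{\left(L,G \right)} = 5 + 10 G$ ($u{\left(L,G \right)} = \left(\left(1 + G\right) + G\right) 5 = \left(1 + 2 G\right) 5 = 5 + 10 G$)
$Y{\left(E \right)} = 5 - 25 E^{2}$ ($Y{\left(E \right)} = 5 - \left(5 + 10 \cdot 2\right) E^{2} = 5 - \left(5 + 20\right) E^{2} = 5 - 25 E^{2}$)
$\frac{1}{721 + Y{\left(-25 \right)}} = \frac{1}{721 + \left(5 - 25 \left(-25\right)^{2}\right)} = \frac{1}{721 + \left(5 - 15625\right)} = \frac{1}{721 - 15620} = \frac{1}{-14899} = - \frac{1}{14899}$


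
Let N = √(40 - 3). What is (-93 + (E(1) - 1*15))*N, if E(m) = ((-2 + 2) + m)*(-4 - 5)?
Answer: -117*√37 ≈ -711.68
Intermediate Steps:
E(m) = -9*m (E(m) = (0 + m)*(-9) = m*(-9) = -9*m)
N = √37 ≈ 6.0828
(-93 + (E(1) - 1*15))*N = (-93 + (-9*1 - 1*15))*√37 = (-93 + (-9 - 15))*√37 = (-93 - 24)*√37 = -117*√37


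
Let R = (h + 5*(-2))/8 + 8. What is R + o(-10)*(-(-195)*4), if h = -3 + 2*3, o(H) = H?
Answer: -62343/8 ≈ -7792.9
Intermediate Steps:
h = 3 (h = -3 + 6 = 3)
R = 57/8 (R = (3 + 5*(-2))/8 + 8 = (3 - 10)*(⅛) + 8 = -7*⅛ + 8 = -7/8 + 8 = 57/8 ≈ 7.1250)
R + o(-10)*(-(-195)*4) = 57/8 - (-130)*(-15*4) = 57/8 - (-130)*(-60) = 57/8 - 10*780 = 57/8 - 7800 = -62343/8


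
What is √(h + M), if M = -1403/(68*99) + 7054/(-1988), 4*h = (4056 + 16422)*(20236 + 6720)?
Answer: √42912268596713651905/557634 ≈ 11747.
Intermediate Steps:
h = 138001242 (h = ((4056 + 16422)*(20236 + 6720))/4 = (20478*26956)/4 = (¼)*552004968 = 138001242)
M = -12569173/3345804 (M = -1403/6732 + 7054*(-1/1988) = -1403*1/6732 - 3527/994 = -1403/6732 - 3527/994 = -12569173/3345804 ≈ -3.7567)
√(h + M) = √(138001242 - 12569173/3345804) = √(461725094919395/3345804) = √42912268596713651905/557634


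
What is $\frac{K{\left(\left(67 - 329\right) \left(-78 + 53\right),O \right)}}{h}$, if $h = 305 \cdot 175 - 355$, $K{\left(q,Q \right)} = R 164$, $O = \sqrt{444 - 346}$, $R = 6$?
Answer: $\frac{246}{13255} \approx 0.018559$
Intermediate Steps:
$O = 7 \sqrt{2}$ ($O = \sqrt{98} = 7 \sqrt{2} \approx 9.8995$)
$K{\left(q,Q \right)} = 984$ ($K{\left(q,Q \right)} = 6 \cdot 164 = 984$)
$h = 53020$ ($h = 53375 - 355 = 53020$)
$\frac{K{\left(\left(67 - 329\right) \left(-78 + 53\right),O \right)}}{h} = \frac{984}{53020} = 984 \cdot \frac{1}{53020} = \frac{246}{13255}$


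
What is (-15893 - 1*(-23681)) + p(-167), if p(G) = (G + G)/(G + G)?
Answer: 7789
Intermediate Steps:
p(G) = 1 (p(G) = (2*G)/((2*G)) = (2*G)*(1/(2*G)) = 1)
(-15893 - 1*(-23681)) + p(-167) = (-15893 - 1*(-23681)) + 1 = (-15893 + 23681) + 1 = 7788 + 1 = 7789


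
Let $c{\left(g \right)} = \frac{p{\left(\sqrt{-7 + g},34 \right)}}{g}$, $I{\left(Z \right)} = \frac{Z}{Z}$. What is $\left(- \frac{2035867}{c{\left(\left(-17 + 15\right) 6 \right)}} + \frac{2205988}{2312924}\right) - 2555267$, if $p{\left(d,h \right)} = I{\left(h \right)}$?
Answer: $\frac{12648882894144}{578231} \approx 2.1875 \cdot 10^{7}$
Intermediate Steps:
$I{\left(Z \right)} = 1$
$p{\left(d,h \right)} = 1$
$c{\left(g \right)} = \frac{1}{g}$ ($c{\left(g \right)} = 1 \frac{1}{g} = \frac{1}{g}$)
$\left(- \frac{2035867}{c{\left(\left(-17 + 15\right) 6 \right)}} + \frac{2205988}{2312924}\right) - 2555267 = \left(- \frac{2035867}{\frac{1}{\left(-17 + 15\right) 6}} + \frac{2205988}{2312924}\right) - 2555267 = \left(- \frac{2035867}{\frac{1}{\left(-2\right) 6}} + 2205988 \cdot \frac{1}{2312924}\right) - 2555267 = \left(- \frac{2035867}{\frac{1}{-12}} + \frac{551497}{578231}\right) - 2555267 = \left(- \frac{2035867}{- \frac{1}{12}} + \frac{551497}{578231}\right) - 2555267 = \left(\left(-2035867\right) \left(-12\right) + \frac{551497}{578231}\right) - 2555267 = \left(24430404 + \frac{551497}{578231}\right) - 2555267 = \frac{14126417486821}{578231} - 2555267 = \frac{12648882894144}{578231}$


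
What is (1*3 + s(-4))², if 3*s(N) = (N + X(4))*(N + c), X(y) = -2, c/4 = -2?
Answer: 729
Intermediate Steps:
c = -8 (c = 4*(-2) = -8)
s(N) = (-8 + N)*(-2 + N)/3 (s(N) = ((N - 2)*(N - 8))/3 = ((-2 + N)*(-8 + N))/3 = ((-8 + N)*(-2 + N))/3 = (-8 + N)*(-2 + N)/3)
(1*3 + s(-4))² = (1*3 + (16/3 - 10/3*(-4) + (⅓)*(-4)²))² = (3 + (16/3 + 40/3 + (⅓)*16))² = (3 + (16/3 + 40/3 + 16/3))² = (3 + 24)² = 27² = 729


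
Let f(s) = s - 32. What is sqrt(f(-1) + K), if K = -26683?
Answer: 2*I*sqrt(6679) ≈ 163.45*I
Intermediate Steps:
f(s) = -32 + s
sqrt(f(-1) + K) = sqrt((-32 - 1) - 26683) = sqrt(-33 - 26683) = sqrt(-26716) = 2*I*sqrt(6679)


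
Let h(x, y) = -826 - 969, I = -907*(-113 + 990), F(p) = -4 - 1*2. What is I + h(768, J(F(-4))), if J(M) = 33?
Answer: -797234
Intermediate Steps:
F(p) = -6 (F(p) = -4 - 2 = -6)
I = -795439 (I = -907*877 = -795439)
h(x, y) = -1795
I + h(768, J(F(-4))) = -795439 - 1795 = -797234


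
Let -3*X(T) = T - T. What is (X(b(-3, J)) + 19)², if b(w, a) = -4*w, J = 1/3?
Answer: 361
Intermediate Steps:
J = ⅓ ≈ 0.33333
X(T) = 0 (X(T) = -(T - T)/3 = -⅓*0 = 0)
(X(b(-3, J)) + 19)² = (0 + 19)² = 19² = 361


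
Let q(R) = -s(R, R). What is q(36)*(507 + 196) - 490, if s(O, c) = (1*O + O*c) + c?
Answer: -962194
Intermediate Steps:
s(O, c) = O + c + O*c (s(O, c) = (O + O*c) + c = O + c + O*c)
q(R) = -R² - 2*R (q(R) = -(R + R + R*R) = -(R + R + R²) = -(R² + 2*R) = -R² - 2*R)
q(36)*(507 + 196) - 490 = (36*(-2 - 1*36))*(507 + 196) - 490 = (36*(-2 - 36))*703 - 490 = (36*(-38))*703 - 490 = -1368*703 - 490 = -961704 - 490 = -962194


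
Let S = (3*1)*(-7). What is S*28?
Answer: -588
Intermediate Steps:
S = -21 (S = 3*(-7) = -21)
S*28 = -21*28 = -588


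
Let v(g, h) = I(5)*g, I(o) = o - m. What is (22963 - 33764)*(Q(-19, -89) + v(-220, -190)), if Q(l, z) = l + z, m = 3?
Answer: 5918948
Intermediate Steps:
I(o) = -3 + o (I(o) = o - 1*3 = o - 3 = -3 + o)
v(g, h) = 2*g (v(g, h) = (-3 + 5)*g = 2*g)
(22963 - 33764)*(Q(-19, -89) + v(-220, -190)) = (22963 - 33764)*((-19 - 89) + 2*(-220)) = -10801*(-108 - 440) = -10801*(-548) = 5918948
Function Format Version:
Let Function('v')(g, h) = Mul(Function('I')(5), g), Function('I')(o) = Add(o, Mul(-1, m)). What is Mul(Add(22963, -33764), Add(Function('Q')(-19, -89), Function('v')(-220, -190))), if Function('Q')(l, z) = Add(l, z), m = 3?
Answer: 5918948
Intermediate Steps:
Function('I')(o) = Add(-3, o) (Function('I')(o) = Add(o, Mul(-1, 3)) = Add(o, -3) = Add(-3, o))
Function('v')(g, h) = Mul(2, g) (Function('v')(g, h) = Mul(Add(-3, 5), g) = Mul(2, g))
Mul(Add(22963, -33764), Add(Function('Q')(-19, -89), Function('v')(-220, -190))) = Mul(Add(22963, -33764), Add(Add(-19, -89), Mul(2, -220))) = Mul(-10801, Add(-108, -440)) = Mul(-10801, -548) = 5918948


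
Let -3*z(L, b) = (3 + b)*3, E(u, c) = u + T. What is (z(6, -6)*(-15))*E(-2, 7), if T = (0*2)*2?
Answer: 90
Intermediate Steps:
T = 0 (T = 0*2 = 0)
E(u, c) = u (E(u, c) = u + 0 = u)
z(L, b) = -3 - b (z(L, b) = -(3 + b)*3/3 = -(9 + 3*b)/3 = -3 - b)
(z(6, -6)*(-15))*E(-2, 7) = ((-3 - 1*(-6))*(-15))*(-2) = ((-3 + 6)*(-15))*(-2) = (3*(-15))*(-2) = -45*(-2) = 90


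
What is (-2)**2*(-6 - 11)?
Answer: -68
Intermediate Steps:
(-2)**2*(-6 - 11) = 4*(-17) = -68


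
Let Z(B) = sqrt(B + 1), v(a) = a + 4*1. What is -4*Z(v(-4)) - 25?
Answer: -29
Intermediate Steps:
v(a) = 4 + a (v(a) = a + 4 = 4 + a)
Z(B) = sqrt(1 + B)
-4*Z(v(-4)) - 25 = -4*sqrt(1 + (4 - 4)) - 25 = -4*sqrt(1 + 0) - 25 = -4*sqrt(1) - 25 = -4*1 - 25 = -4 - 25 = -29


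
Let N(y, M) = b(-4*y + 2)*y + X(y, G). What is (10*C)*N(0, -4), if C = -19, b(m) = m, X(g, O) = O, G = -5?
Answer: 950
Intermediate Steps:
N(y, M) = -5 + y*(2 - 4*y) (N(y, M) = (-4*y + 2)*y - 5 = (2 - 4*y)*y - 5 = y*(2 - 4*y) - 5 = -5 + y*(2 - 4*y))
(10*C)*N(0, -4) = (10*(-19))*(-5 - 4*0**2 + 2*0) = -190*(-5 - 4*0 + 0) = -190*(-5 + 0 + 0) = -190*(-5) = 950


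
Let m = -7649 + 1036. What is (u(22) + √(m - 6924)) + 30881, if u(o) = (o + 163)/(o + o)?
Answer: 1358949/44 + I*√13537 ≈ 30885.0 + 116.35*I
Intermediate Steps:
u(o) = (163 + o)/(2*o) (u(o) = (163 + o)/((2*o)) = (163 + o)*(1/(2*o)) = (163 + o)/(2*o))
m = -6613
(u(22) + √(m - 6924)) + 30881 = ((½)*(163 + 22)/22 + √(-6613 - 6924)) + 30881 = ((½)*(1/22)*185 + √(-13537)) + 30881 = (185/44 + I*√13537) + 30881 = 1358949/44 + I*√13537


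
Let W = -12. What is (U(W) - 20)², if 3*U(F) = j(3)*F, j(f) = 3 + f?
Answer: 1936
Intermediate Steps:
U(F) = 2*F (U(F) = ((3 + 3)*F)/3 = (6*F)/3 = 2*F)
(U(W) - 20)² = (2*(-12) - 20)² = (-24 - 20)² = (-44)² = 1936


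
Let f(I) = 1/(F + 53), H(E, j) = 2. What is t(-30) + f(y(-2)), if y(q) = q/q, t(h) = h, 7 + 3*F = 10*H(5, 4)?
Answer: -5157/172 ≈ -29.983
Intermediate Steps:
F = 13/3 (F = -7/3 + (10*2)/3 = -7/3 + (⅓)*20 = -7/3 + 20/3 = 13/3 ≈ 4.3333)
y(q) = 1
f(I) = 3/172 (f(I) = 1/(13/3 + 53) = 1/(172/3) = 3/172)
t(-30) + f(y(-2)) = -30 + 3/172 = -5157/172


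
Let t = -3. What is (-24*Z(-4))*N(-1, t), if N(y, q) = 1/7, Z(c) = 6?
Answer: -144/7 ≈ -20.571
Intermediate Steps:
N(y, q) = 1/7
(-24*Z(-4))*N(-1, t) = -24*6*(1/7) = -144*1/7 = -144/7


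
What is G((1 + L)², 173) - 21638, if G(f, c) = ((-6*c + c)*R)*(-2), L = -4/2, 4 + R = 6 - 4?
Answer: -25098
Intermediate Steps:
R = -2 (R = -4 + (6 - 4) = -4 + 2 = -2)
L = -2 (L = -4*½ = -2)
G(f, c) = -20*c (G(f, c) = ((-6*c + c)*(-2))*(-2) = (-5*c*(-2))*(-2) = (10*c)*(-2) = -20*c)
G((1 + L)², 173) - 21638 = -20*173 - 21638 = -3460 - 21638 = -25098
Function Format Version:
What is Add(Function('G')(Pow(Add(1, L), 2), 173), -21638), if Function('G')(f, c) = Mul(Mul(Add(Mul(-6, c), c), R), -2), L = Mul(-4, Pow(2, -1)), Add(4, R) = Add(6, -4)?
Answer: -25098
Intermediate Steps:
R = -2 (R = Add(-4, Add(6, -4)) = Add(-4, 2) = -2)
L = -2 (L = Mul(-4, Rational(1, 2)) = -2)
Function('G')(f, c) = Mul(-20, c) (Function('G')(f, c) = Mul(Mul(Add(Mul(-6, c), c), -2), -2) = Mul(Mul(Mul(-5, c), -2), -2) = Mul(Mul(10, c), -2) = Mul(-20, c))
Add(Function('G')(Pow(Add(1, L), 2), 173), -21638) = Add(Mul(-20, 173), -21638) = Add(-3460, -21638) = -25098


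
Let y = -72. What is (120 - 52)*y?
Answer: -4896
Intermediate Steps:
(120 - 52)*y = (120 - 52)*(-72) = 68*(-72) = -4896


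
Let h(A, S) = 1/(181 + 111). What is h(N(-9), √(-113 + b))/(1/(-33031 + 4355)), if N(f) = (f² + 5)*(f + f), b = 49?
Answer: -7169/73 ≈ -98.205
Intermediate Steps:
N(f) = 2*f*(5 + f²) (N(f) = (5 + f²)*(2*f) = 2*f*(5 + f²))
h(A, S) = 1/292
h(N(-9), √(-113 + b))/(1/(-33031 + 4355)) = 1/(292*(1/(-33031 + 4355))) = 1/(292*(1/(-28676))) = 1/(292*(-1/28676)) = (1/292)*(-28676) = -7169/73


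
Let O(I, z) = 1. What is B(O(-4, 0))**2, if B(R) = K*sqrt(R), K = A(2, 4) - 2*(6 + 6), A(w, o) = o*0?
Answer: 576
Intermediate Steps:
A(w, o) = 0
K = -24 (K = 0 - 2*(6 + 6) = 0 - 2*12 = 0 - 24 = -24)
B(R) = -24*sqrt(R)
B(O(-4, 0))**2 = (-24*sqrt(1))**2 = (-24*1)**2 = (-24)**2 = 576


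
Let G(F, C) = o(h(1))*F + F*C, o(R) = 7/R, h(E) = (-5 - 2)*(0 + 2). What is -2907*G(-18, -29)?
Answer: -1543617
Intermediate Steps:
h(E) = -14 (h(E) = -7*2 = -14)
G(F, C) = -F/2 + C*F (G(F, C) = (7/(-14))*F + F*C = (7*(-1/14))*F + C*F = -F/2 + C*F)
-2907*G(-18, -29) = -(-52326)*(-1/2 - 29) = -(-52326)*(-59)/2 = -2907*531 = -1543617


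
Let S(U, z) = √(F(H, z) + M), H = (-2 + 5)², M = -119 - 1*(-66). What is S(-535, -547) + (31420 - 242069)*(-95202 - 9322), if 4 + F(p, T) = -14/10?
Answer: 22017876076 + 2*I*√365/5 ≈ 2.2018e+10 + 7.642*I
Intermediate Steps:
M = -53 (M = -119 + 66 = -53)
H = 9 (H = 3² = 9)
F(p, T) = -27/5 (F(p, T) = -4 - 14/10 = -4 - 14*⅒ = -4 - 7/5 = -27/5)
S(U, z) = 2*I*√365/5 (S(U, z) = √(-27/5 - 53) = √(-292/5) = 2*I*√365/5)
S(-535, -547) + (31420 - 242069)*(-95202 - 9322) = 2*I*√365/5 + (31420 - 242069)*(-95202 - 9322) = 2*I*√365/5 - 210649*(-104524) = 2*I*√365/5 + 22017876076 = 22017876076 + 2*I*√365/5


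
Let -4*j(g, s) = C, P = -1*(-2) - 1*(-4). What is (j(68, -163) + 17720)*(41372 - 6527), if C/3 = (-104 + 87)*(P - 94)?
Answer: 578357310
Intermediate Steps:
P = 6 (P = 2 + 4 = 6)
C = 4488 (C = 3*((-104 + 87)*(6 - 94)) = 3*(-17*(-88)) = 3*1496 = 4488)
j(g, s) = -1122 (j(g, s) = -¼*4488 = -1122)
(j(68, -163) + 17720)*(41372 - 6527) = (-1122 + 17720)*(41372 - 6527) = 16598*34845 = 578357310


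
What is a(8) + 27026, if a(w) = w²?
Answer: 27090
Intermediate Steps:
a(8) + 27026 = 8² + 27026 = 64 + 27026 = 27090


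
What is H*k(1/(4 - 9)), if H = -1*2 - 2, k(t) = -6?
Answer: 24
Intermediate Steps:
H = -4 (H = -2 - 2 = -4)
H*k(1/(4 - 9)) = -4*(-6) = 24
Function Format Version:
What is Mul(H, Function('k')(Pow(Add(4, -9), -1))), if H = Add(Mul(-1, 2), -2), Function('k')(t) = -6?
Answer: 24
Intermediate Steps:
H = -4 (H = Add(-2, -2) = -4)
Mul(H, Function('k')(Pow(Add(4, -9), -1))) = Mul(-4, -6) = 24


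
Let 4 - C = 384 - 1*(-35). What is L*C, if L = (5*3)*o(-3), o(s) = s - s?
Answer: 0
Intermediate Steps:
o(s) = 0
C = -415 (C = 4 - (384 - 1*(-35)) = 4 - (384 + 35) = 4 - 1*419 = 4 - 419 = -415)
L = 0 (L = (5*3)*0 = 15*0 = 0)
L*C = 0*(-415) = 0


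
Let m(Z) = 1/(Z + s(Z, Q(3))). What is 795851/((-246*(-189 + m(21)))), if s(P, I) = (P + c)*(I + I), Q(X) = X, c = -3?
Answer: 834673/48760 ≈ 17.118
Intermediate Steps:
s(P, I) = 2*I*(-3 + P) (s(P, I) = (P - 3)*(I + I) = (-3 + P)*(2*I) = 2*I*(-3 + P))
m(Z) = 1/(-18 + 7*Z) (m(Z) = 1/(Z + 2*3*(-3 + Z)) = 1/(Z + (-18 + 6*Z)) = 1/(-18 + 7*Z))
795851/((-246*(-189 + m(21)))) = 795851/((-246*(-189 + 1/(-18 + 7*21)))) = 795851/((-246*(-189 + 1/(-18 + 147)))) = 795851/((-246*(-189 + 1/129))) = 795851/((-246*(-24380/129))) = 795851/(1999160/43) = 795851*(43/1999160) = 834673/48760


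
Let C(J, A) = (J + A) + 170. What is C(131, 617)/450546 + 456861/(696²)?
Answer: 11460088333/12125093952 ≈ 0.94515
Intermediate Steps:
C(J, A) = 170 + A + J (C(J, A) = (A + J) + 170 = 170 + A + J)
C(131, 617)/450546 + 456861/(696²) = (170 + 617 + 131)/450546 + 456861/(696²) = 918*(1/450546) + 456861/484416 = 153/75091 + 456861*(1/484416) = 153/75091 + 152287/161472 = 11460088333/12125093952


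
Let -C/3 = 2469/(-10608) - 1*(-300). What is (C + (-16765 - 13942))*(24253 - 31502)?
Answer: 810147391867/3536 ≈ 2.2911e+8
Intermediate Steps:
C = -3179931/3536 (C = -3*(2469/(-10608) - 1*(-300)) = -3*(2469*(-1/10608) + 300) = -3*(-823/3536 + 300) = -3*1059977/3536 = -3179931/3536 ≈ -899.30)
(C + (-16765 - 13942))*(24253 - 31502) = (-3179931/3536 + (-16765 - 13942))*(24253 - 31502) = (-3179931/3536 - 30707)*(-7249) = -111759883/3536*(-7249) = 810147391867/3536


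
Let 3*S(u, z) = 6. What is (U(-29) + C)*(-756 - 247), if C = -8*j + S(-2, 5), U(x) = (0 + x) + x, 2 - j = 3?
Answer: 48144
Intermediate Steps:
S(u, z) = 2 (S(u, z) = (1/3)*6 = 2)
j = -1 (j = 2 - 1*3 = 2 - 3 = -1)
U(x) = 2*x (U(x) = x + x = 2*x)
C = 10 (C = -8*(-1) + 2 = 8 + 2 = 10)
(U(-29) + C)*(-756 - 247) = (2*(-29) + 10)*(-756 - 247) = (-58 + 10)*(-1003) = -48*(-1003) = 48144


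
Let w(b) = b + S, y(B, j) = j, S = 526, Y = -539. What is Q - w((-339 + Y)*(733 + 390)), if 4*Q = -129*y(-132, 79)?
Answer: 3931681/4 ≈ 9.8292e+5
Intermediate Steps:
w(b) = 526 + b (w(b) = b + 526 = 526 + b)
Q = -10191/4 (Q = (-129*79)/4 = (1/4)*(-10191) = -10191/4 ≈ -2547.8)
Q - w((-339 + Y)*(733 + 390)) = -10191/4 - (526 + (-339 - 539)*(733 + 390)) = -10191/4 - (526 - 878*1123) = -10191/4 - (526 - 985994) = -10191/4 - 1*(-985468) = -10191/4 + 985468 = 3931681/4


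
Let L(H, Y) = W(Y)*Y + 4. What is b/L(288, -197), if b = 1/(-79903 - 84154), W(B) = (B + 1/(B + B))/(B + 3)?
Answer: 388/12479323819 ≈ 3.1091e-8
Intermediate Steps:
W(B) = (B + 1/(2*B))/(3 + B)
b = -1/164057 (b = 1/(-164057) = -1/164057 ≈ -6.0954e-6)
L(H, Y) = 4 + (½ + Y²)/(3 + Y) (L(H, Y) = ((½ + Y²)/(Y*(3 + Y)))*Y + 4 = (½ + Y²)/(3 + Y) + 4 = 4 + (½ + Y²)/(3 + Y))
b/L(288, -197) = -(3 - 197)/(25/2 + (-197)² + 4*(-197))/164057 = -(-194/(25/2 + 38809 - 788))/164057 = -1/(164057*((-1/194*76067/2))) = -1/(164057*(-76067/388)) = -1/164057*(-388/76067) = 388/12479323819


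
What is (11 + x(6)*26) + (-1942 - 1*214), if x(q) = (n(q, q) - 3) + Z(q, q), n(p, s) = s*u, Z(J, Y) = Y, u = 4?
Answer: -1443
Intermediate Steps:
n(p, s) = 4*s (n(p, s) = s*4 = 4*s)
x(q) = -3 + 5*q (x(q) = (4*q - 3) + q = (-3 + 4*q) + q = -3 + 5*q)
(11 + x(6)*26) + (-1942 - 1*214) = (11 + (-3 + 5*6)*26) + (-1942 - 1*214) = (11 + (-3 + 30)*26) + (-1942 - 214) = (11 + 27*26) - 2156 = (11 + 702) - 2156 = 713 - 2156 = -1443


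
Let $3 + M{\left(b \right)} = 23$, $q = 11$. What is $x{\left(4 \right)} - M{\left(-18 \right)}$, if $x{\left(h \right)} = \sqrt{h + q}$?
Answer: $-20 + \sqrt{15} \approx -16.127$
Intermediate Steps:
$M{\left(b \right)} = 20$ ($M{\left(b \right)} = -3 + 23 = 20$)
$x{\left(h \right)} = \sqrt{11 + h}$ ($x{\left(h \right)} = \sqrt{h + 11} = \sqrt{11 + h}$)
$x{\left(4 \right)} - M{\left(-18 \right)} = \sqrt{11 + 4} - 20 = \sqrt{15} - 20 = -20 + \sqrt{15}$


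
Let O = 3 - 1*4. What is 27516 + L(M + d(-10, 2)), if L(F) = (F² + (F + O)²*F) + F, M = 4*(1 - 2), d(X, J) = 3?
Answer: 27512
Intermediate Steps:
O = -1 (O = 3 - 4 = -1)
M = -4 (M = 4*(-1) = -4)
L(F) = F + F² + F*(-1 + F)² (L(F) = (F² + (F - 1)²*F) + F = (F² + (-1 + F)²*F) + F = (F² + F*(-1 + F)²) + F = F + F² + F*(-1 + F)²)
27516 + L(M + d(-10, 2)) = 27516 + (-4 + 3)*(2 + (-4 + 3)² - (-4 + 3)) = 27516 - (2 + (-1)² - 1*(-1)) = 27516 - (2 + 1 + 1) = 27516 - 1*4 = 27516 - 4 = 27512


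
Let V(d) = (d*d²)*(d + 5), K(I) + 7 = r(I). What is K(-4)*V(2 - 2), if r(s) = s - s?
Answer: 0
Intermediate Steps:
r(s) = 0
K(I) = -7 (K(I) = -7 + 0 = -7)
V(d) = d³*(5 + d)
K(-4)*V(2 - 2) = -7*(2 - 2)³*(5 + (2 - 2)) = -7*0³*(5 + 0) = -0*5 = -7*0 = 0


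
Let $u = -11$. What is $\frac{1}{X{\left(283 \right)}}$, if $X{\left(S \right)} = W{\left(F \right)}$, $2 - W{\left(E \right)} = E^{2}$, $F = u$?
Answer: $- \frac{1}{119} \approx -0.0084034$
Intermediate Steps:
$F = -11$
$W{\left(E \right)} = 2 - E^{2}$
$X{\left(S \right)} = -119$ ($X{\left(S \right)} = 2 - \left(-11\right)^{2} = 2 - 121 = -119$)
$\frac{1}{X{\left(283 \right)}} = \frac{1}{-119} = - \frac{1}{119}$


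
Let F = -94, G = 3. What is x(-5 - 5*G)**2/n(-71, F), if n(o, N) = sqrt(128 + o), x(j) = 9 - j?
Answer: 841*sqrt(57)/57 ≈ 111.39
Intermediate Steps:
x(-5 - 5*G)**2/n(-71, F) = (9 - (-5 - 5*3))**2/(sqrt(128 - 71)) = (9 - (-5 - 15))**2/(sqrt(57)) = (9 - 1*(-20))**2*(sqrt(57)/57) = (9 + 20)**2*(sqrt(57)/57) = 29**2*(sqrt(57)/57) = 841*(sqrt(57)/57) = 841*sqrt(57)/57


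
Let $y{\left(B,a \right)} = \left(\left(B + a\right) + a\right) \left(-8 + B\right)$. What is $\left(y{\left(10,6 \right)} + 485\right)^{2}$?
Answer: $279841$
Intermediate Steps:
$y{\left(B,a \right)} = \left(-8 + B\right) \left(B + 2 a\right)$ ($y{\left(B,a \right)} = \left(B + 2 a\right) \left(-8 + B\right) = \left(-8 + B\right) \left(B + 2 a\right)$)
$\left(y{\left(10,6 \right)} + 485\right)^{2} = \left(\left(10^{2} - 96 - 80 + 2 \cdot 10 \cdot 6\right) + 485\right)^{2} = \left(\left(100 - 96 - 80 + 120\right) + 485\right)^{2} = \left(44 + 485\right)^{2} = 529^{2} = 279841$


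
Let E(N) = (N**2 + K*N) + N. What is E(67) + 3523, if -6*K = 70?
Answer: 21892/3 ≈ 7297.3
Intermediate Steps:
K = -35/3 (K = -1/6*70 = -35/3 ≈ -11.667)
E(N) = N**2 - 32*N/3 (E(N) = (N**2 - 35*N/3) + N = N**2 - 32*N/3)
E(67) + 3523 = (1/3)*67*(-32 + 3*67) + 3523 = (1/3)*67*(-32 + 201) + 3523 = (1/3)*67*169 + 3523 = 11323/3 + 3523 = 21892/3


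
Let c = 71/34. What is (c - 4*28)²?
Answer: 13965169/1156 ≈ 12081.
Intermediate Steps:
c = 71/34 (c = 71*(1/34) = 71/34 ≈ 2.0882)
(c - 4*28)² = (71/34 - 4*28)² = (71/34 - 112)² = (-3737/34)² = 13965169/1156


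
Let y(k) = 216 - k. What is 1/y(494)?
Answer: -1/278 ≈ -0.0035971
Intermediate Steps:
1/y(494) = 1/(216 - 1*494) = 1/(216 - 494) = 1/(-278) = -1/278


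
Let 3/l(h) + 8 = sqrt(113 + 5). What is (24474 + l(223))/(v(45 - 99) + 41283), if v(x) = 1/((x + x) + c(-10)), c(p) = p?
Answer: 25991860/43842537 + 59*sqrt(118)/43842537 ≈ 0.59286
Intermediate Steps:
l(h) = 3/(-8 + sqrt(118)) (l(h) = 3/(-8 + sqrt(113 + 5)) = 3/(-8 + sqrt(118)))
v(x) = 1/(-10 + 2*x) (v(x) = 1/((x + x) - 10) = 1/(2*x - 10) = 1/(-10 + 2*x))
(24474 + l(223))/(v(45 - 99) + 41283) = (24474 + (4/9 + sqrt(118)/18))/(1/(2*(-5 + (45 - 99))) + 41283) = (220270/9 + sqrt(118)/18)/(1/(2*(-5 - 54)) + 41283) = (220270/9 + sqrt(118)/18)/((1/2)/(-59) + 41283) = (220270/9 + sqrt(118)/18)/((1/2)*(-1/59) + 41283) = (220270/9 + sqrt(118)/18)/(-1/118 + 41283) = (220270/9 + sqrt(118)/18)/(4871393/118) = (220270/9 + sqrt(118)/18)*(118/4871393) = 25991860/43842537 + 59*sqrt(118)/43842537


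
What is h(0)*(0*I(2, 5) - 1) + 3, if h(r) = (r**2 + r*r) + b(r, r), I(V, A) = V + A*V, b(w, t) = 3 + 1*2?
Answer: -2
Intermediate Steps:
b(w, t) = 5 (b(w, t) = 3 + 2 = 5)
h(r) = 5 + 2*r**2 (h(r) = (r**2 + r*r) + 5 = (r**2 + r**2) + 5 = 2*r**2 + 5 = 5 + 2*r**2)
h(0)*(0*I(2, 5) - 1) + 3 = (5 + 2*0**2)*(0*(2*(1 + 5)) - 1) + 3 = (5 + 2*0)*(0*(2*6) - 1) + 3 = (5 + 0)*(0*12 - 1) + 3 = 5*(0 - 1) + 3 = 5*(-1) + 3 = -5 + 3 = -2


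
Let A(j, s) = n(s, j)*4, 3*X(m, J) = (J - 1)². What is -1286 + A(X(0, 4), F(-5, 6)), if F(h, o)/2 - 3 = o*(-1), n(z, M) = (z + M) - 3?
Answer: -1310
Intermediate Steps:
n(z, M) = -3 + M + z (n(z, M) = (M + z) - 3 = -3 + M + z)
F(h, o) = 6 - 2*o (F(h, o) = 6 + 2*(o*(-1)) = 6 + 2*(-o) = 6 - 2*o)
X(m, J) = (-1 + J)²/3 (X(m, J) = (J - 1)²/3 = (-1 + J)²/3)
A(j, s) = -12 + 4*j + 4*s (A(j, s) = (-3 + j + s)*4 = -12 + 4*j + 4*s)
-1286 + A(X(0, 4), F(-5, 6)) = -1286 + (-12 + 4*((-1 + 4)²/3) + 4*(6 - 2*6)) = -1286 + (-12 + 4*((⅓)*3²) + 4*(6 - 12)) = -1286 + (-12 + 4*((⅓)*9) + 4*(-6)) = -1286 + (-12 + 4*3 - 24) = -1286 + (-12 + 12 - 24) = -1286 - 24 = -1310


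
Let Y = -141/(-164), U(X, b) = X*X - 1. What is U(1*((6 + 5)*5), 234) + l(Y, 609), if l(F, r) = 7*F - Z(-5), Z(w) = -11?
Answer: 498727/164 ≈ 3041.0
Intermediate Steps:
U(X, b) = -1 + X² (U(X, b) = X² - 1 = -1 + X²)
Y = 141/164 (Y = -141*(-1/164) = 141/164 ≈ 0.85976)
l(F, r) = 11 + 7*F (l(F, r) = 7*F - 1*(-11) = 7*F + 11 = 11 + 7*F)
U(1*((6 + 5)*5), 234) + l(Y, 609) = (-1 + (1*((6 + 5)*5))²) + (11 + 7*(141/164)) = (-1 + (1*(11*5))²) + (11 + 987/164) = (-1 + (1*55)²) + 2791/164 = (-1 + 55²) + 2791/164 = (-1 + 3025) + 2791/164 = 3024 + 2791/164 = 498727/164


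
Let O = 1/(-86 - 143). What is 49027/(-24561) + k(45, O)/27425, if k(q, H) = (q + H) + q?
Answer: -307399316126/154251062325 ≈ -1.9929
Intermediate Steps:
O = -1/229 (O = 1/(-229) = -1/229 ≈ -0.0043668)
k(q, H) = H + 2*q (k(q, H) = (H + q) + q = H + 2*q)
49027/(-24561) + k(45, O)/27425 = 49027/(-24561) + (-1/229 + 2*45)/27425 = 49027*(-1/24561) + (-1/229 + 90)*(1/27425) = -49027/24561 + (20609/229)*(1/27425) = -49027/24561 + 20609/6280325 = -307399316126/154251062325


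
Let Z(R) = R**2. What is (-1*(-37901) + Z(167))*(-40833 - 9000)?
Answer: -3278513070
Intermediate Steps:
(-1*(-37901) + Z(167))*(-40833 - 9000) = (-1*(-37901) + 167**2)*(-40833 - 9000) = (37901 + 27889)*(-49833) = 65790*(-49833) = -3278513070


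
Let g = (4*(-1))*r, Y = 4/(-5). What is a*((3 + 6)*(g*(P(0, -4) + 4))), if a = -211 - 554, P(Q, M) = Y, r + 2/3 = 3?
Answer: 205632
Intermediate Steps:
r = 7/3 (r = -⅔ + 3 = 7/3 ≈ 2.3333)
Y = -⅘ (Y = 4*(-⅕) = -⅘ ≈ -0.80000)
P(Q, M) = -⅘
g = -28/3 (g = (4*(-1))*(7/3) = -4*7/3 = -28/3 ≈ -9.3333)
a = -765
a*((3 + 6)*(g*(P(0, -4) + 4))) = -765*(3 + 6)*(-28*(-⅘ + 4)/3) = -6885*(-28/3*16/5) = -6885*(-448)/15 = -765*(-1344/5) = 205632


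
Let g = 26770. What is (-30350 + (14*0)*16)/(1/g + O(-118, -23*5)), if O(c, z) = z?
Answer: 812469500/3078549 ≈ 263.91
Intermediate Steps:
(-30350 + (14*0)*16)/(1/g + O(-118, -23*5)) = (-30350 + (14*0)*16)/(1/26770 - 23*5) = (-30350 + 0*16)/(1/26770 - 115) = (-30350 + 0)/(-3078549/26770) = -30350*(-26770/3078549) = 812469500/3078549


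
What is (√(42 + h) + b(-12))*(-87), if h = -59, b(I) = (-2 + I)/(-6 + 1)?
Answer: -1218/5 - 87*I*√17 ≈ -243.6 - 358.71*I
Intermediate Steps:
b(I) = ⅖ - I/5 (b(I) = (-2 + I)/(-5) = (-2 + I)*(-⅕) = ⅖ - I/5)
(√(42 + h) + b(-12))*(-87) = (√(42 - 59) + (⅖ - ⅕*(-12)))*(-87) = (√(-17) + (⅖ + 12/5))*(-87) = (I*√17 + 14/5)*(-87) = (14/5 + I*√17)*(-87) = -1218/5 - 87*I*√17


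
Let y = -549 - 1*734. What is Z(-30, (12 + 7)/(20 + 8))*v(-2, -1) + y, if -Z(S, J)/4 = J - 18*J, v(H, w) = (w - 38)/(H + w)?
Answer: -4782/7 ≈ -683.14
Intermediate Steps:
v(H, w) = (-38 + w)/(H + w)
Z(S, J) = 68*J (Z(S, J) = -4*(J - 18*J) = -(-68)*J = 68*J)
y = -1283 (y = -549 - 734 = -1283)
Z(-30, (12 + 7)/(20 + 8))*v(-2, -1) + y = (68*((12 + 7)/(20 + 8)))*((-38 - 1)/(-2 - 1)) - 1283 = (68*(19/28))*(-39/(-3)) - 1283 = (68*(19*(1/28)))*(-1/3*(-39)) - 1283 = (68*(19/28))*13 - 1283 = (323/7)*13 - 1283 = 4199/7 - 1283 = -4782/7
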